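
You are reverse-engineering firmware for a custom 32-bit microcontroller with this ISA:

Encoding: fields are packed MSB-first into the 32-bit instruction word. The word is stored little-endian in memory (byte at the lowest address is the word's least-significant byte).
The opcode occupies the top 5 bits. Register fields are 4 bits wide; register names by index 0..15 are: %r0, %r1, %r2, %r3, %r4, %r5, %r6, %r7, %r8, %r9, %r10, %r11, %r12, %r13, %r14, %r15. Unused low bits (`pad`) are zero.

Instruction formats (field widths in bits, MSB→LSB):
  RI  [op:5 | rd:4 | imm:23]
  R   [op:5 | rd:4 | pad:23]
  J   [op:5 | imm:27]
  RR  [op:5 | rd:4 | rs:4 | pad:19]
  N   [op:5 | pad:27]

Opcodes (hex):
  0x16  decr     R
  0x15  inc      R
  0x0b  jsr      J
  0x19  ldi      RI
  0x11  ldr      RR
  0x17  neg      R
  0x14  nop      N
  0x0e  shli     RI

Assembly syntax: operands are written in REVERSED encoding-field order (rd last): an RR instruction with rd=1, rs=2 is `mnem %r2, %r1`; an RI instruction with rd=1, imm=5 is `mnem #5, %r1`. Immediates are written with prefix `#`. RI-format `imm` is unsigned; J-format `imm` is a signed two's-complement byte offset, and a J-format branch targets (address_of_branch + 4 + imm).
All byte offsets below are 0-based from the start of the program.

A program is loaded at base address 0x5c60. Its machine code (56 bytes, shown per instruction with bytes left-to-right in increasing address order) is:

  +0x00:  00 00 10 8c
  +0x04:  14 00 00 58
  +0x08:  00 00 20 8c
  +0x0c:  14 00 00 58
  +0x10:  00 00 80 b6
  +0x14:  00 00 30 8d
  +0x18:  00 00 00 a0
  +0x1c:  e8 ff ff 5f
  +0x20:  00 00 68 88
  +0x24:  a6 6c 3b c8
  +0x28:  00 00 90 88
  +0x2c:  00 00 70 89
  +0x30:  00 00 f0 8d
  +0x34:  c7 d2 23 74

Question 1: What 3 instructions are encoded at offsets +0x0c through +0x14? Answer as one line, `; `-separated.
jsr #20; decr %r13; ldr %r6, %r10

[0c] 14 00 00 58 → 0x58000014
  op=0x58000014>>27=0xb ⇒ jsr (J)
  [26:0] imm=20 = #20
[10] 00 00 80 b6 → 0xb6800000
  op=0xb6800000>>27=0x16 ⇒ decr (R)
  [26:23] rd=13 = %r13
[14] 00 00 30 8d → 0x8d300000
  op=0x8d300000>>27=0x11 ⇒ ldr (RR)
  [26:23] rd=10 = %r10
  [22:19] rs=6 = %r6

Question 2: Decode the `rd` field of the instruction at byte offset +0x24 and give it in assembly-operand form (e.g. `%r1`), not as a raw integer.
%r0

@+24  little-endian(a6 6c 3b c8) = 0xc83b6ca6
  opcode bits[31:27]=0x19: ldi/RI
  [26:23] rd=0 = %r0
  [22:0] imm=3894438 = #3894438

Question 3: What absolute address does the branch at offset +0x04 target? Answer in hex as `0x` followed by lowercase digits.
0x5c7c

[04] 14 00 00 58 → 0x58000014
  opcode bits[31:27]=0xb: jsr/J
  imm: (w>>0)&0x7ffffff=0x14 → #20
  target = base 0x5c60 + off 0x04 + 4 + imm 20 = 0x5c7c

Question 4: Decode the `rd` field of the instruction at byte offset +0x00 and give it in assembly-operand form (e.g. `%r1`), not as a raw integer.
@+00  little-endian(00 00 10 8c) = 0x8c100000
  op=0x8c100000>>27=0x11 ⇒ ldr (RR)
  [26:23] rd=8 = %r8
  [22:19] rs=2 = %r2

%r8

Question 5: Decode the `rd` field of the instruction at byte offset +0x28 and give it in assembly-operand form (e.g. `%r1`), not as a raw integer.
%r1

off 0x28: read 00 00 90 88 as little → 0x88900000
  top 5b → 0x11 → ldr [RR]
  rd@[26:23]=0x1 ⇒ %r1
  rs@[22:19]=0x2 ⇒ %r2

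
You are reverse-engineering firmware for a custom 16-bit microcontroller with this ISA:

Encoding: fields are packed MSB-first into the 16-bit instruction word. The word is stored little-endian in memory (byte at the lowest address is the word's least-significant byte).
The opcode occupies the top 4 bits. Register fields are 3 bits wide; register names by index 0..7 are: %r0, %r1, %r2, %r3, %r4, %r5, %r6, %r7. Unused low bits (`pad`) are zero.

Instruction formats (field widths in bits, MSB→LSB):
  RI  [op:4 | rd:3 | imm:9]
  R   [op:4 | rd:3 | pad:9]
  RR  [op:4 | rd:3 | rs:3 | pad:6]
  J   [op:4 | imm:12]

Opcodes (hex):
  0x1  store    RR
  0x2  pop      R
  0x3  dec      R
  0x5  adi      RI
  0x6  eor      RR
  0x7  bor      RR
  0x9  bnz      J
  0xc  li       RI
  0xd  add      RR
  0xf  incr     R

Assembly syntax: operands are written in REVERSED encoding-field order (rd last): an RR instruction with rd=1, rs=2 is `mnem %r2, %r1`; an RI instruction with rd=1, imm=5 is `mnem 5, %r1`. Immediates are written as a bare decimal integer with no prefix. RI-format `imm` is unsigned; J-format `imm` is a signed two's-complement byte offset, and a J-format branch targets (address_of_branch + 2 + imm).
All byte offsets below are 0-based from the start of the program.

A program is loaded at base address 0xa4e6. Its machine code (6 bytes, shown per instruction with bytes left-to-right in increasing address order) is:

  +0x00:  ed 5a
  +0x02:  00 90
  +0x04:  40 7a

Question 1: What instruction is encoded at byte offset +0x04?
@+04  little-endian(40 7a) = 0x7a40
  top 4b → 0x7 → bor [RR]
  [11:9] rd=5 = %r5
  [8:6] rs=1 = %r1

bor %r1, %r5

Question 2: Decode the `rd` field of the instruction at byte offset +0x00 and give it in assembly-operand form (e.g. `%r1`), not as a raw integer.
%r5

off 0x00: read ed 5a as little → 0x5aed
  op=0x5aed>>12=0x5 ⇒ adi (RI)
  rd: (w>>9)&0x7=0x5 → %r5
  imm: (w>>0)&0x1ff=0xed → 237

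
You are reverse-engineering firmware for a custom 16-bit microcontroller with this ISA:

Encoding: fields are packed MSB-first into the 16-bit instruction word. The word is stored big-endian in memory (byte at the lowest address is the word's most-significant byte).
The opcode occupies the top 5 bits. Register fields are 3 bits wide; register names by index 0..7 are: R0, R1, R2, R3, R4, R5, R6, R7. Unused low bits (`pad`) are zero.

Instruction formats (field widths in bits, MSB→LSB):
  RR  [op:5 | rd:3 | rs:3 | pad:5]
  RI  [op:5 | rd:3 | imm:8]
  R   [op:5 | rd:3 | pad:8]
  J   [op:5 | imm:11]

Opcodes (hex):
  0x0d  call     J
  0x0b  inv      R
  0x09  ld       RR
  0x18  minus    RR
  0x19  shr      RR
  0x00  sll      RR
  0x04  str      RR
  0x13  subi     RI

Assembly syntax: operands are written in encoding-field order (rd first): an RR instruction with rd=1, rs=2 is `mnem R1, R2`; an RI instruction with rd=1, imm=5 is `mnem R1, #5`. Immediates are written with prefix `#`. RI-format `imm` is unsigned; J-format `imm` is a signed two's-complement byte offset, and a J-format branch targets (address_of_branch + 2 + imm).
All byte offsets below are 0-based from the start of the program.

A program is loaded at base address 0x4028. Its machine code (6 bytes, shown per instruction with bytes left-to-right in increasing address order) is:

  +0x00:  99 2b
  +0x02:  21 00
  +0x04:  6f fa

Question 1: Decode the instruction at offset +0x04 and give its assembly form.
+0x04: 6f fa ⇒ word 0x6ffa (big)
  op=0x6ffa>>11=0xd ⇒ call (J)
  imm@[10:0]=0x7fa (s11→-6) ⇒ #-6

call #-6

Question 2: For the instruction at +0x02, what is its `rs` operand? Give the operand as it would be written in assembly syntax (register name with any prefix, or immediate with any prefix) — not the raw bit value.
R0

@+02  big-endian(21 00) = 0x2100
  top 5b → 0x4 → str [RR]
  rd: (w>>8)&0x7=0x1 → R1
  rs: (w>>5)&0x7=0x0 → R0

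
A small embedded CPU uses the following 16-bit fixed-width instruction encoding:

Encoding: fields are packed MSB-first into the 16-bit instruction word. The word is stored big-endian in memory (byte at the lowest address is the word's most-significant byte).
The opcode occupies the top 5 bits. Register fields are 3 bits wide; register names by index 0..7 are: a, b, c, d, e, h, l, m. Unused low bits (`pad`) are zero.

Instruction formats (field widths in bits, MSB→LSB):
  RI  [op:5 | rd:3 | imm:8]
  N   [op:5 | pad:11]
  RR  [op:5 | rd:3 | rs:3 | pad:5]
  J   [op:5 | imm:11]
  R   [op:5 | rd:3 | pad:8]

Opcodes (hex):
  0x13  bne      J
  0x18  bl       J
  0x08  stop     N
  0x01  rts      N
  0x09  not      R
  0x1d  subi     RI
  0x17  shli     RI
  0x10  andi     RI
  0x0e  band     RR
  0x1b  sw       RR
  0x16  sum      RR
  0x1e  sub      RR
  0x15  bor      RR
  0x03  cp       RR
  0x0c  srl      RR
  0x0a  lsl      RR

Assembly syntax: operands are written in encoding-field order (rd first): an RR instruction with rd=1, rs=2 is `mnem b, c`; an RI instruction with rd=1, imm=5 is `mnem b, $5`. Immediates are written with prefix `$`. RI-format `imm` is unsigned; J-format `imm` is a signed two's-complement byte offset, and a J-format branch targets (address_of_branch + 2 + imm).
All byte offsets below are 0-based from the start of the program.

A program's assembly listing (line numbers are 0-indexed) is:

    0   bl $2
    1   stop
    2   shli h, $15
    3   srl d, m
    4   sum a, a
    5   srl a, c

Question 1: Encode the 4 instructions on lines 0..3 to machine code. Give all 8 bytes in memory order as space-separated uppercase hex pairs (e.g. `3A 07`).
C0 02 40 00 BD 0F 63 E0

0. bl fields op=0x18:5|imm=2:11 → word c002h → c0 02
1. stop fields op=0x8:5|pad=0:11 → word 4000h → 40 00
2. shli fields op=0x17:5|rd=5:3|imm=15:8 → word bd0fh → bd 0f
3. srl fields op=0xc:5|rd=3:3|rs=7:3|pad=0:5 → word 63e0h → 63 e0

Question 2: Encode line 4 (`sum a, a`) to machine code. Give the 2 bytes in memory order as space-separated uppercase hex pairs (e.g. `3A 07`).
L4: sum op=0x16:5|rd=0:3|rs=0:3|pad=0:5 ⇒ 0xb000 ⇒ big b0 00

B0 00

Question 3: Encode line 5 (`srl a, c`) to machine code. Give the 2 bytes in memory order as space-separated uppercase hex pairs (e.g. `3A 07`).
5. srl fields op=0xc:5|rd=0:3|rs=2:3|pad=0:5 → word 6040h → 60 40

60 40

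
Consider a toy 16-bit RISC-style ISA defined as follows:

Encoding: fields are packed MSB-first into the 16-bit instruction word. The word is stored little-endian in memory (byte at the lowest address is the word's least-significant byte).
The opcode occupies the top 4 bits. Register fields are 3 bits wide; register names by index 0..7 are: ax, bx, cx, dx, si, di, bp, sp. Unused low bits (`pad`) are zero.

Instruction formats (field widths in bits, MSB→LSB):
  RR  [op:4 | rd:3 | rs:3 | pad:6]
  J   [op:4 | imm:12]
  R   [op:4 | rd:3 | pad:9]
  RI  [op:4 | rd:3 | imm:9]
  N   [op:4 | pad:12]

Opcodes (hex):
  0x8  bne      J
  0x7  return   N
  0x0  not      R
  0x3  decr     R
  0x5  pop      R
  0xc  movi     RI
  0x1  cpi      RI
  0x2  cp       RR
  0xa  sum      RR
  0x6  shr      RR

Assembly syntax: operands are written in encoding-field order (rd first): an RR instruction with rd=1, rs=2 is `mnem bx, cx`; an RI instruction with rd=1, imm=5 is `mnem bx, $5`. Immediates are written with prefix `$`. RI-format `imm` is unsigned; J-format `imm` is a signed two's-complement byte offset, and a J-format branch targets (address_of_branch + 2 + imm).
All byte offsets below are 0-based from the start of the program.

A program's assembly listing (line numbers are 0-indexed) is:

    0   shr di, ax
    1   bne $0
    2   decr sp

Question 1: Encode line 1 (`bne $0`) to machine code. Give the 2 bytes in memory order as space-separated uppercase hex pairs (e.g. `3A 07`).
00 80

1. bne fields op=0x8:4|imm=0:12 → word 8000h → 00 80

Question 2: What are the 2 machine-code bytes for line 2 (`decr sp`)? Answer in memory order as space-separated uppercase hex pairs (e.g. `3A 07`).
00 3E

L2: decr op=0x3:4|rd=7:3|pad=0:9 ⇒ 0x3e00 ⇒ little 00 3e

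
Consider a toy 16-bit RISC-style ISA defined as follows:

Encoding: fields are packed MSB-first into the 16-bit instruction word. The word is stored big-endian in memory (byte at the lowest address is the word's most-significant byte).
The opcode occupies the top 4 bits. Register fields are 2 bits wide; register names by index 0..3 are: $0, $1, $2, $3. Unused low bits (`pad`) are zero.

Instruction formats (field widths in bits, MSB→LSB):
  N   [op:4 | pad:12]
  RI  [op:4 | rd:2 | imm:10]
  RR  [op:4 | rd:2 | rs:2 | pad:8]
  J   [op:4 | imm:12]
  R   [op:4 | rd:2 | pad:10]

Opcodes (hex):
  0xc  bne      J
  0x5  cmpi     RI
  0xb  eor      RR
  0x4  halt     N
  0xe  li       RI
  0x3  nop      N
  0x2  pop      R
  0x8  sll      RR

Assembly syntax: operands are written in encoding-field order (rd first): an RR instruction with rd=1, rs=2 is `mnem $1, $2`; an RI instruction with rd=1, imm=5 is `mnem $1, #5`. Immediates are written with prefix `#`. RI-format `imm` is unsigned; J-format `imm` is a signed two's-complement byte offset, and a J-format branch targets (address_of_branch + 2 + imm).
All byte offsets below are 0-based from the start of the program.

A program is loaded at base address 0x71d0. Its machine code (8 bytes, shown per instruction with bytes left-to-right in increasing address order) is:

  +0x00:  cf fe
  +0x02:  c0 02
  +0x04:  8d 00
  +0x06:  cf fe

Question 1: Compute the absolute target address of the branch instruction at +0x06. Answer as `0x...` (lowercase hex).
@+06  big-endian(cf fe) = 0xcffe
  opcode bits[15:12]=0xc: bne/J
  imm: (w>>0)&0xfff=0xffe (s12→-2) → #-2
  target = base 0x71d0 + off 0x06 + 2 + imm -2 = 0x71d6

0x71d6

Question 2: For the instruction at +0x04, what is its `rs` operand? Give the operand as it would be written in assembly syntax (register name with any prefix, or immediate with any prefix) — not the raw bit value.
off 0x04: read 8d 00 as big → 0x8d00
  op=0x8d00>>12=0x8 ⇒ sll (RR)
  rd: (w>>10)&0x3=0x3 → $3
  rs: (w>>8)&0x3=0x1 → $1

$1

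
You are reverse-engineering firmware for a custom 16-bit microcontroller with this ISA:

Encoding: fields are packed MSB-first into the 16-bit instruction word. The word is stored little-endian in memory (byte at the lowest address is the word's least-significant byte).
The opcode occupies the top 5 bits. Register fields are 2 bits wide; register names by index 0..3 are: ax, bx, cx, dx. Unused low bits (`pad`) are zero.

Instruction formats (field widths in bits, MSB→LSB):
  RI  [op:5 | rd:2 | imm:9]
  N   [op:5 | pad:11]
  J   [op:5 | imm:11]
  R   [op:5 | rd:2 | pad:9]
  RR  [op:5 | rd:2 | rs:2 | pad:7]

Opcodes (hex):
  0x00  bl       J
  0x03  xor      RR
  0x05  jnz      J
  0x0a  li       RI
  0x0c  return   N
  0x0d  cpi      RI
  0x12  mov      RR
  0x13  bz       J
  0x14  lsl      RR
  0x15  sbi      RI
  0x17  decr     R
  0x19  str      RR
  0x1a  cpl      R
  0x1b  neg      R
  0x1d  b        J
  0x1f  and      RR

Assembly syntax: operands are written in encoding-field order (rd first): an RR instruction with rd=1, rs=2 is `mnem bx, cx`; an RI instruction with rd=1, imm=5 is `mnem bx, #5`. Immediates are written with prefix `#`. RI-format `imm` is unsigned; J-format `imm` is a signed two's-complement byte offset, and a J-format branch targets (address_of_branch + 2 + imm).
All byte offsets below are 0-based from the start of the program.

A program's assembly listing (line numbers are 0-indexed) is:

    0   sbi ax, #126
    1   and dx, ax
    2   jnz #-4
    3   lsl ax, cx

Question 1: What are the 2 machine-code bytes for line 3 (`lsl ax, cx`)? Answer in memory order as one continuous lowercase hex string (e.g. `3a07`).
00a1

line 3 (lsl): pack op=0x14:5|rd=0:2|rs=2:2|pad=0:7 = 0xa100; little→ 00 a1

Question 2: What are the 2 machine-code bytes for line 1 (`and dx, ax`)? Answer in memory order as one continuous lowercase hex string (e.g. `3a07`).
line 1 (and): pack op=0x1f:5|rd=3:2|rs=0:2|pad=0:7 = 0xfe00; little→ 00 fe

00fe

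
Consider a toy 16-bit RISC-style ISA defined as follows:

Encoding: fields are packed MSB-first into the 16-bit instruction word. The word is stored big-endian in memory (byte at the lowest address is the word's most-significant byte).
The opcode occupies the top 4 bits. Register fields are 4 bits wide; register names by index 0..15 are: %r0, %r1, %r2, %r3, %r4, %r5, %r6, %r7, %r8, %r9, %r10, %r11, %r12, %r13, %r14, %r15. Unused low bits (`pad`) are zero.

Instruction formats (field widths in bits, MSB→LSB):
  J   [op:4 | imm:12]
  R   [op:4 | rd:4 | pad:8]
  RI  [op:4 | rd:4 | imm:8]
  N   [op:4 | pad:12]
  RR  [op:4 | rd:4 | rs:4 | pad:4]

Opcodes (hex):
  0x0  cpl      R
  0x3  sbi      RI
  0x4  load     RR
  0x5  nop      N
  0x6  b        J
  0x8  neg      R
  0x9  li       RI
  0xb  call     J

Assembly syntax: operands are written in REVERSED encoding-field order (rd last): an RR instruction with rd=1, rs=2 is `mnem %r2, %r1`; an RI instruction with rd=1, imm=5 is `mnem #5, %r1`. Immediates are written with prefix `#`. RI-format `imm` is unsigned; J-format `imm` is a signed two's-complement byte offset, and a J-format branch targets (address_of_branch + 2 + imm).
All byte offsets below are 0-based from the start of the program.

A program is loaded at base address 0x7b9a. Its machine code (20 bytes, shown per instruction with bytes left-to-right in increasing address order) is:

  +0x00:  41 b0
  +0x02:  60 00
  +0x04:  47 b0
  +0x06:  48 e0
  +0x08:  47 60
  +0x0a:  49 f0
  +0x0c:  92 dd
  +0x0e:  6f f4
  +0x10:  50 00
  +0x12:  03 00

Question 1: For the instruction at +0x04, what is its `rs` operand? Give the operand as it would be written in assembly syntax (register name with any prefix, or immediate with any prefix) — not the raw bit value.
%r11

+0x04: 47 b0 ⇒ word 0x47b0 (big)
  opcode bits[15:12]=0x4: load/RR
  rd@[11:8]=0x7 ⇒ %r7
  rs@[7:4]=0xb ⇒ %r11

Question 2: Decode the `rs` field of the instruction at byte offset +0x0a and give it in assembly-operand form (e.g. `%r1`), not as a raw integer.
[0a] 49 f0 → 0x49f0
  top 4b → 0x4 → load [RR]
  [11:8] rd=9 = %r9
  [7:4] rs=15 = %r15

%r15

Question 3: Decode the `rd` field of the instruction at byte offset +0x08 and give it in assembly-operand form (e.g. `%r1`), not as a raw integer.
@+08  big-endian(47 60) = 0x4760
  top 4b → 0x4 → load [RR]
  rd: (w>>8)&0xf=0x7 → %r7
  rs: (w>>4)&0xf=0x6 → %r6

%r7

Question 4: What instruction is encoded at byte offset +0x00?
+0x00: 41 b0 ⇒ word 0x41b0 (big)
  op=0x41b0>>12=0x4 ⇒ load (RR)
  [11:8] rd=1 = %r1
  [7:4] rs=11 = %r11

load %r11, %r1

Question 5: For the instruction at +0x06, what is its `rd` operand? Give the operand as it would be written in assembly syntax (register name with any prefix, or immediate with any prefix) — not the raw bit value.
off 0x06: read 48 e0 as big → 0x48e0
  opcode bits[15:12]=0x4: load/RR
  [11:8] rd=8 = %r8
  [7:4] rs=14 = %r14

%r8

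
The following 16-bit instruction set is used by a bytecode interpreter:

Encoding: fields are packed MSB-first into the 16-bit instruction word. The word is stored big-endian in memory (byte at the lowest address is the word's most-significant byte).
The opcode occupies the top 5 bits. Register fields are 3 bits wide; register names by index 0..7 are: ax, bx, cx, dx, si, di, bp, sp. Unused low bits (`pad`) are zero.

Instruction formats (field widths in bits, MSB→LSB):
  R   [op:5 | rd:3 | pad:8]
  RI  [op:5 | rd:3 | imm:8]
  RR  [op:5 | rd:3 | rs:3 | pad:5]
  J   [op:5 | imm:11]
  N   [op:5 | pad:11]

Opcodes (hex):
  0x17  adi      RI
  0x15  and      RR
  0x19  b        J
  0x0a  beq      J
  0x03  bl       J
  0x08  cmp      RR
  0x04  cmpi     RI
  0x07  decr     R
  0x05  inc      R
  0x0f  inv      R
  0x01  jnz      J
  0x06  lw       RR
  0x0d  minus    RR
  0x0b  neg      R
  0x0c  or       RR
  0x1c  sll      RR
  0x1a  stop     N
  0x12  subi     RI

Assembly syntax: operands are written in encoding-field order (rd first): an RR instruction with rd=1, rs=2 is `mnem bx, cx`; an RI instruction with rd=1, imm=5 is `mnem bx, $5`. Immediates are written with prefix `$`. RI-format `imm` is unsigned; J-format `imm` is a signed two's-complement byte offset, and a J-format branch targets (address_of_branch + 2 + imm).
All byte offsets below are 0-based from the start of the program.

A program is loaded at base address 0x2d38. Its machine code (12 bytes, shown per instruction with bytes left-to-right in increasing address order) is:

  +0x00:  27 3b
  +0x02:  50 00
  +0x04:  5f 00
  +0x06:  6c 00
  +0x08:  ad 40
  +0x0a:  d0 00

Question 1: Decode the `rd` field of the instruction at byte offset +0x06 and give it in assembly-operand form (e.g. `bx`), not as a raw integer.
si

+0x06: 6c 00 ⇒ word 0x6c00 (big)
  op=0x6c00>>11=0xd ⇒ minus (RR)
  rd@[10:8]=0x4 ⇒ si
  rs@[7:5]=0x0 ⇒ ax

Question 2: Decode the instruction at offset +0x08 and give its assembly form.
and di, cx

@+08  big-endian(ad 40) = 0xad40
  top 5b → 0x15 → and [RR]
  [10:8] rd=5 = di
  [7:5] rs=2 = cx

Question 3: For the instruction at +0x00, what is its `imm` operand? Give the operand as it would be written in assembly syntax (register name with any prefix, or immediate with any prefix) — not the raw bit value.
$59

[00] 27 3b → 0x273b
  op=0x273b>>11=0x4 ⇒ cmpi (RI)
  rd: (w>>8)&0x7=0x7 → sp
  imm: (w>>0)&0xff=0x3b → $59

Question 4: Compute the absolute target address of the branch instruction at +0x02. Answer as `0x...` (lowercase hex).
0x2d3c

+0x02: 50 00 ⇒ word 0x5000 (big)
  top 5b → 0xa → beq [J]
  imm@[10:0]=0x0 ⇒ $0
  target = base 0x2d38 + off 0x02 + 2 + imm 0 = 0x2d3c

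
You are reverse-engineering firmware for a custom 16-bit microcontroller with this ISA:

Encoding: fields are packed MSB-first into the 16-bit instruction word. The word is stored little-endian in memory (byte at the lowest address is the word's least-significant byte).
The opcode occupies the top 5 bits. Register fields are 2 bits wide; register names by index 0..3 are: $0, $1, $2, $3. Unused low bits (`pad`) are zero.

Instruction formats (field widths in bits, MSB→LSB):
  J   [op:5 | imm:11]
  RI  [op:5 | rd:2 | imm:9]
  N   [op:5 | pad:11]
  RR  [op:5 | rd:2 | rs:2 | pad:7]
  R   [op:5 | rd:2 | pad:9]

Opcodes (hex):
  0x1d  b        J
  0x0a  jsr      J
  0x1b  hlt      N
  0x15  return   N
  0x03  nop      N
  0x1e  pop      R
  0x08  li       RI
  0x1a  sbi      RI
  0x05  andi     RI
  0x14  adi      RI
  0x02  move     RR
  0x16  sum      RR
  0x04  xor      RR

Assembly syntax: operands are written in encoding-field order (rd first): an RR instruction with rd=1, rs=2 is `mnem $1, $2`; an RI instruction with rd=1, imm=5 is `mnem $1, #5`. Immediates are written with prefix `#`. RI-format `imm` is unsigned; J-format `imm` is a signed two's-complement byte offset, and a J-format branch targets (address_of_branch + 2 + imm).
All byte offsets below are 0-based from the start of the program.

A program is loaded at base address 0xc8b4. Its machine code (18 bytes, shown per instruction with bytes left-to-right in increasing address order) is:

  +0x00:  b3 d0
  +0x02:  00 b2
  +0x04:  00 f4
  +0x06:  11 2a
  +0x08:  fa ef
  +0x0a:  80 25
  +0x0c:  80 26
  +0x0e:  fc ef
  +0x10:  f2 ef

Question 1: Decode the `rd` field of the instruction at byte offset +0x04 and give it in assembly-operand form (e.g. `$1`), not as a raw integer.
off 0x04: read 00 f4 as little → 0xf400
  opcode bits[15:11]=0x1e: pop/R
  [10:9] rd=2 = $2

$2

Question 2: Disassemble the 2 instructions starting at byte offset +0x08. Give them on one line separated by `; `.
b #-6; xor $2, $3

off 0x08: read fa ef as little → 0xeffa
  top 5b → 0x1d → b [J]
  imm@[10:0]=0x7fa (s11→-6) ⇒ #-6
off 0x0a: read 80 25 as little → 0x2580
  top 5b → 0x4 → xor [RR]
  rd@[10:9]=0x2 ⇒ $2
  rs@[8:7]=0x3 ⇒ $3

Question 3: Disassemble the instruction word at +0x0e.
[0e] fc ef → 0xeffc
  top 5b → 0x1d → b [J]
  imm@[10:0]=0x7fc (s11→-4) ⇒ #-4

b #-4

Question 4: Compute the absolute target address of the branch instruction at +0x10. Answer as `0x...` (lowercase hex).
off 0x10: read f2 ef as little → 0xeff2
  top 5b → 0x1d → b [J]
  [10:0] imm=2034 (s11→-14) = #-14
  target = base 0xc8b4 + off 0x10 + 2 + imm -14 = 0xc8b8

0xc8b8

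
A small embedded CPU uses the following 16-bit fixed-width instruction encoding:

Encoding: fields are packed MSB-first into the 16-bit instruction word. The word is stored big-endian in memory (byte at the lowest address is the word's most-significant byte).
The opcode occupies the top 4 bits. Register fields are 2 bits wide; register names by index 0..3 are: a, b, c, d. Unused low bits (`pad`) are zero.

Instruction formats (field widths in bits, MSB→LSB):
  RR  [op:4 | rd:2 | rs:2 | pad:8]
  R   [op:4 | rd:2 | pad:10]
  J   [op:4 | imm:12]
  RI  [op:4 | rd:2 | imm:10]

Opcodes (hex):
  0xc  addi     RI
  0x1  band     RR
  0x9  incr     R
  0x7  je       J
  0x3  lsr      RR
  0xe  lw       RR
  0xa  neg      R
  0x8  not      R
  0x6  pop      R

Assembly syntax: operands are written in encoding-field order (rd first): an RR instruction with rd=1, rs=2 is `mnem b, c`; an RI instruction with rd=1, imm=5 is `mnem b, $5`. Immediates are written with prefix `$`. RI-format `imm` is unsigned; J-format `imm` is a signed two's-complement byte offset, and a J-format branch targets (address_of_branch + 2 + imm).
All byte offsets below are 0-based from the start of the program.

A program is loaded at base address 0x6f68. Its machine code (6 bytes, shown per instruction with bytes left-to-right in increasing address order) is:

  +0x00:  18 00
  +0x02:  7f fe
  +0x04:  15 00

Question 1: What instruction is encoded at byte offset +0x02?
je $-2

[02] 7f fe → 0x7ffe
  opcode bits[15:12]=0x7: je/J
  imm: (w>>0)&0xfff=0xffe (s12→-2) → $-2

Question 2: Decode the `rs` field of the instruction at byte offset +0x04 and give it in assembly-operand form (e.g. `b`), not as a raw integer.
b

@+04  big-endian(15 00) = 0x1500
  op=0x1500>>12=0x1 ⇒ band (RR)
  rd@[11:10]=0x1 ⇒ b
  rs@[9:8]=0x1 ⇒ b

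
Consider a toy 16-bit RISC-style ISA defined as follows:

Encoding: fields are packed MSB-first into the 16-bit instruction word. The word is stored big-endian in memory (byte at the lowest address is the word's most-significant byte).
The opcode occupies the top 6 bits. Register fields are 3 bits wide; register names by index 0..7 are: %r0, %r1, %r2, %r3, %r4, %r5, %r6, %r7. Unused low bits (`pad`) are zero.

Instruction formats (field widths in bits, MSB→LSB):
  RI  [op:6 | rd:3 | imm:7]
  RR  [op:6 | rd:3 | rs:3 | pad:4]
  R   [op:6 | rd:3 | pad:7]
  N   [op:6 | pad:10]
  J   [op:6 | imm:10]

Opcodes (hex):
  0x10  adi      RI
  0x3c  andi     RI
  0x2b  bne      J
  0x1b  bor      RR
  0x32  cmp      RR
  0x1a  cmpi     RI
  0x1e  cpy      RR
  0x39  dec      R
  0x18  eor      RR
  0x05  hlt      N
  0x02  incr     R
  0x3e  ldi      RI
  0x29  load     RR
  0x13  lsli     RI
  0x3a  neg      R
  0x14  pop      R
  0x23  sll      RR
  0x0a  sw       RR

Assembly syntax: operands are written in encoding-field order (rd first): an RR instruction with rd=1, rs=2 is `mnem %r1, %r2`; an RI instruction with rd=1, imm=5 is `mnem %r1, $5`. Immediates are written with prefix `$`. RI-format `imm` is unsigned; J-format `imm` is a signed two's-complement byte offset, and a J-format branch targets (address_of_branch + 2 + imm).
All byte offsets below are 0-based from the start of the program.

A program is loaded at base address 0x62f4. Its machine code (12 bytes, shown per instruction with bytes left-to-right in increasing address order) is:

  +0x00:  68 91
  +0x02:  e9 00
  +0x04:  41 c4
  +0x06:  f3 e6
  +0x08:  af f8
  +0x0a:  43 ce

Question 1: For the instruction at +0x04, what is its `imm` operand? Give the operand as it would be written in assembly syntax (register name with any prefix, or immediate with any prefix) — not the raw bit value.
off 0x04: read 41 c4 as big → 0x41c4
  opcode bits[15:10]=0x10: adi/RI
  rd: (w>>7)&0x7=0x3 → %r3
  imm: (w>>0)&0x7f=0x44 → $68

$68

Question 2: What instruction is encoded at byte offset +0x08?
+0x08: af f8 ⇒ word 0xaff8 (big)
  opcode bits[15:10]=0x2b: bne/J
  imm@[9:0]=0x3f8 (s10→-8) ⇒ $-8

bne $-8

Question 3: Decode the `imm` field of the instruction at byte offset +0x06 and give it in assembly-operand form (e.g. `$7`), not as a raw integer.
off 0x06: read f3 e6 as big → 0xf3e6
  top 6b → 0x3c → andi [RI]
  [9:7] rd=7 = %r7
  [6:0] imm=102 = $102

$102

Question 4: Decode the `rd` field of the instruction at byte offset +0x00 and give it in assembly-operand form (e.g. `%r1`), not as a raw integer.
off 0x00: read 68 91 as big → 0x6891
  opcode bits[15:10]=0x1a: cmpi/RI
  rd: (w>>7)&0x7=0x1 → %r1
  imm: (w>>0)&0x7f=0x11 → $17

%r1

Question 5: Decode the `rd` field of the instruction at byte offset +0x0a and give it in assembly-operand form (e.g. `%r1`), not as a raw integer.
[0a] 43 ce → 0x43ce
  opcode bits[15:10]=0x10: adi/RI
  [9:7] rd=7 = %r7
  [6:0] imm=78 = $78

%r7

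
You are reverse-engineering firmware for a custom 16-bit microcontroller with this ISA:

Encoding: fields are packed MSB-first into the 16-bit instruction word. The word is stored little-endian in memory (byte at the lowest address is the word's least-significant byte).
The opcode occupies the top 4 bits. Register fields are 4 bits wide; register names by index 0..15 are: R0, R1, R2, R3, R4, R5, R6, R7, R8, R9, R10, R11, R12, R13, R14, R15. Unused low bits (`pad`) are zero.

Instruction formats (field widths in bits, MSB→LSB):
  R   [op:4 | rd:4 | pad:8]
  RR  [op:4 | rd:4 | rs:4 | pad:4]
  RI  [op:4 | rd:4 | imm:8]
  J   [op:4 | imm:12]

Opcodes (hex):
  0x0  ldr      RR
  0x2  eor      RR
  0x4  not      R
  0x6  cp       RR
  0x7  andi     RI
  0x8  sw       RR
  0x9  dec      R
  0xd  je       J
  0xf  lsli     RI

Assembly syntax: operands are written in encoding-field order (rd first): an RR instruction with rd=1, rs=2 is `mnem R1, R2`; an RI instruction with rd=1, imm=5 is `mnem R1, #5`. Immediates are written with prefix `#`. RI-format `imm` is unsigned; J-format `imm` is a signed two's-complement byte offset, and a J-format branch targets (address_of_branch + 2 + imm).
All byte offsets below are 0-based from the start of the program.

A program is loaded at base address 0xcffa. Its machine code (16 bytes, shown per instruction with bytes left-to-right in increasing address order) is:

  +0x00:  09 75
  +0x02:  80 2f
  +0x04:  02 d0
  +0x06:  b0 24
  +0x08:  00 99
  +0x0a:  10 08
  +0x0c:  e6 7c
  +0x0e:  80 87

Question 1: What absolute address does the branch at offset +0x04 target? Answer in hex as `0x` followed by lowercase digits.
[04] 02 d0 → 0xd002
  op=0xd002>>12=0xd ⇒ je (J)
  imm: (w>>0)&0xfff=0x2 → #2
  target = base 0xcffa + off 0x04 + 2 + imm 2 = 0xd002

0xd002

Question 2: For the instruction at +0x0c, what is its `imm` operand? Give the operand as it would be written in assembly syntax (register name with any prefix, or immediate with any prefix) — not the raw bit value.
#230

+0x0c: e6 7c ⇒ word 0x7ce6 (little)
  op=0x7ce6>>12=0x7 ⇒ andi (RI)
  rd: (w>>8)&0xf=0xc → R12
  imm: (w>>0)&0xff=0xe6 → #230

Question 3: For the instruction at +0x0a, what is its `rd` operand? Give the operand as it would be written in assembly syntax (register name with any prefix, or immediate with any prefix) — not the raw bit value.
R8

[0a] 10 08 → 0x0810
  opcode bits[15:12]=0x0: ldr/RR
  [11:8] rd=8 = R8
  [7:4] rs=1 = R1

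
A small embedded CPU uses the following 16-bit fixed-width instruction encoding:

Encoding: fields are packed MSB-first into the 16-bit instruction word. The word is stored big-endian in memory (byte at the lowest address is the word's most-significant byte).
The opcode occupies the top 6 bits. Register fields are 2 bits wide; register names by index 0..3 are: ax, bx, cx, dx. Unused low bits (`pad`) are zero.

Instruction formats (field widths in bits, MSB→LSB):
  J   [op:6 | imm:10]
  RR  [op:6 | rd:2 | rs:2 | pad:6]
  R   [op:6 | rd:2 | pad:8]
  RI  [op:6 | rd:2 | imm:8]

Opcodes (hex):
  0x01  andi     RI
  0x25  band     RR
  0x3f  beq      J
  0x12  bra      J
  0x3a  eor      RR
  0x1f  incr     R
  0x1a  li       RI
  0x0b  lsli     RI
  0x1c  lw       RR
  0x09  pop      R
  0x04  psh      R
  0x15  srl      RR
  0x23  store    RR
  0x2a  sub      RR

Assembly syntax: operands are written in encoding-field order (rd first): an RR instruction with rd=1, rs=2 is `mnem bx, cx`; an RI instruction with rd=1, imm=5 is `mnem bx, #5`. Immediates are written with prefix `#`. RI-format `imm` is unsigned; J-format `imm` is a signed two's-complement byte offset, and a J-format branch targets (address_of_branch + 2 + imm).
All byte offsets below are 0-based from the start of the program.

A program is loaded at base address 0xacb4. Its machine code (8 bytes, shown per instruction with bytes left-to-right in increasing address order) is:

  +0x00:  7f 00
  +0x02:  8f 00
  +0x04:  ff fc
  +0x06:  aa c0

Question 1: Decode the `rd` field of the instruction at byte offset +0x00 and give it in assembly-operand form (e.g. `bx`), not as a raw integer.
+0x00: 7f 00 ⇒ word 0x7f00 (big)
  op=0x7f00>>10=0x1f ⇒ incr (R)
  rd: (w>>8)&0x3=0x3 → dx

dx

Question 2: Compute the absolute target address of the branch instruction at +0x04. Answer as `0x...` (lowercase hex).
0xacb6

off 0x04: read ff fc as big → 0xfffc
  opcode bits[15:10]=0x3f: beq/J
  [9:0] imm=1020 (s10→-4) = #-4
  target = base 0xacb4 + off 0x04 + 2 + imm -4 = 0xacb6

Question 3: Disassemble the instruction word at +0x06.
sub cx, dx

@+06  big-endian(aa c0) = 0xaac0
  op=0xaac0>>10=0x2a ⇒ sub (RR)
  rd@[9:8]=0x2 ⇒ cx
  rs@[7:6]=0x3 ⇒ dx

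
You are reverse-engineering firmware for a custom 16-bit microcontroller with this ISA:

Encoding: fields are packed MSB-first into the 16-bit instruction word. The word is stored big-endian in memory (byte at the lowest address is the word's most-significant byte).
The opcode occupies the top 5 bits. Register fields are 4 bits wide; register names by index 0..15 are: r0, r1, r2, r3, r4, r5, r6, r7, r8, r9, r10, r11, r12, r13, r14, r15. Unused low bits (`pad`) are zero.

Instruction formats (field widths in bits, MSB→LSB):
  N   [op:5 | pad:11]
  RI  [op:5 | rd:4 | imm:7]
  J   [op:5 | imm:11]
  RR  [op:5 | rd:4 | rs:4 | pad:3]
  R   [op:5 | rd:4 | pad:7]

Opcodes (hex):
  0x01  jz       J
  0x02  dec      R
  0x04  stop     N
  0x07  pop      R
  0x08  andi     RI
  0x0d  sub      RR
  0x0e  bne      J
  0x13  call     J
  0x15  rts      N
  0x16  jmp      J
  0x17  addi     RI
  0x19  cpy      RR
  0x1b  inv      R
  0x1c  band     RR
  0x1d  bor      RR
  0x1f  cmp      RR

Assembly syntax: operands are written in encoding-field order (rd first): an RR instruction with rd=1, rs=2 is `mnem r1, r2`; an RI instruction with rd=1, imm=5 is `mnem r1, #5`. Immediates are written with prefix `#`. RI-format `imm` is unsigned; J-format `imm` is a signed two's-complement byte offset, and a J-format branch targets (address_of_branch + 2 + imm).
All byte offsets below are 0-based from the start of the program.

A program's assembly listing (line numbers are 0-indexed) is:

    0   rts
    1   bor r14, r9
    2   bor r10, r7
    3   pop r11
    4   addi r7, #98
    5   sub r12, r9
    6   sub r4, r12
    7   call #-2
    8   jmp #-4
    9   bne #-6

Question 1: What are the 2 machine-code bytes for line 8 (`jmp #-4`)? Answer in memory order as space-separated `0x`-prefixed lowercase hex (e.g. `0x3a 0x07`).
8. jmp fields op=0x16:5|imm=-4:11 → word b7fch → b7 fc

0xb7 0xfc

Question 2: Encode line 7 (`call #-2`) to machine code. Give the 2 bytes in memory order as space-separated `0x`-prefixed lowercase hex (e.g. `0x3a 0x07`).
0x9f 0xfe

7. call fields op=0x13:5|imm=-2:11 → word 9ffeh → 9f fe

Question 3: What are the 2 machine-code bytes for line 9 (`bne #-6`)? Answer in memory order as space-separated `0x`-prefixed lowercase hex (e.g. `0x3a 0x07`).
9. bne fields op=0xe:5|imm=-6:11 → word 77fah → 77 fa

0x77 0xfa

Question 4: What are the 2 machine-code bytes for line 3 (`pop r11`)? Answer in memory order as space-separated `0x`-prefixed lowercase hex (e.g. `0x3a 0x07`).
0x3d 0x80

line 3 (pop): pack op=0x7:5|rd=11:4|pad=0:7 = 0x3d80; big→ 3d 80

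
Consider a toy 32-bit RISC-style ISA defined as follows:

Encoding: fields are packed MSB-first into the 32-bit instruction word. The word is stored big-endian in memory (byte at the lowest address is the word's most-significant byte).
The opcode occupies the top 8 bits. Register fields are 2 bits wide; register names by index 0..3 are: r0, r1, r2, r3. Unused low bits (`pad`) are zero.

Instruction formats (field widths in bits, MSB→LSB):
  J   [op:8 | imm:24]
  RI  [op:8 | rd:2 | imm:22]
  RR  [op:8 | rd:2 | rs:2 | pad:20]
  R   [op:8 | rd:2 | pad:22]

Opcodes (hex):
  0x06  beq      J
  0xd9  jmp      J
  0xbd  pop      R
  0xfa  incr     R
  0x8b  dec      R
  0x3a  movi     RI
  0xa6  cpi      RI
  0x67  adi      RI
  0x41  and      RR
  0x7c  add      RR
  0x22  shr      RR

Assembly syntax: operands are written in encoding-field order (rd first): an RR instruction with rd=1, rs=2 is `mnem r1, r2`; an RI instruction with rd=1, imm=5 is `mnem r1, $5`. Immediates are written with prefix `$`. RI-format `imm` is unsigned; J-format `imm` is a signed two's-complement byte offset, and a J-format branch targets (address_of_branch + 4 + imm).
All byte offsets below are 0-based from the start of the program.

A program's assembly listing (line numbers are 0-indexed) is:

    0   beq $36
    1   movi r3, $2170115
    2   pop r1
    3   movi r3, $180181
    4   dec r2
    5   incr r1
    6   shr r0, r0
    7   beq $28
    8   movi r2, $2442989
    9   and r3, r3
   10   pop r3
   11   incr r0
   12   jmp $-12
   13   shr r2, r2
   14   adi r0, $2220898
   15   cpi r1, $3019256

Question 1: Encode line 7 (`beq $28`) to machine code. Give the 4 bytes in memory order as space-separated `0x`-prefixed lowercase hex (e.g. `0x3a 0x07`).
line 7 (beq): pack op=0x6:8|imm=28:24 = 0x0600001c; big→ 06 00 00 1c

0x06 0x00 0x00 0x1c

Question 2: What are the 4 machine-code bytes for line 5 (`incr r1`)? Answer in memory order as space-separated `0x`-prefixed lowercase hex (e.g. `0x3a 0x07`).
line 5 (incr): pack op=0xfa:8|rd=1:2|pad=0:22 = 0xfa400000; big→ fa 40 00 00

0xfa 0x40 0x00 0x00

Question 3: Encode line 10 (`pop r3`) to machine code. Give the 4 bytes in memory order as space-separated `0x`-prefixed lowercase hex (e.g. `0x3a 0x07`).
L10: pop op=0xbd:8|rd=3:2|pad=0:22 ⇒ 0xbdc00000 ⇒ big bd c0 00 00

0xbd 0xc0 0x00 0x00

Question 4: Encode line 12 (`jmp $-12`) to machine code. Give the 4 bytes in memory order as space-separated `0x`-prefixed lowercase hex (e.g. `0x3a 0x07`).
12. jmp fields op=0xd9:8|imm=-12:24 → word d9fffff4h → d9 ff ff f4

0xd9 0xff 0xff 0xf4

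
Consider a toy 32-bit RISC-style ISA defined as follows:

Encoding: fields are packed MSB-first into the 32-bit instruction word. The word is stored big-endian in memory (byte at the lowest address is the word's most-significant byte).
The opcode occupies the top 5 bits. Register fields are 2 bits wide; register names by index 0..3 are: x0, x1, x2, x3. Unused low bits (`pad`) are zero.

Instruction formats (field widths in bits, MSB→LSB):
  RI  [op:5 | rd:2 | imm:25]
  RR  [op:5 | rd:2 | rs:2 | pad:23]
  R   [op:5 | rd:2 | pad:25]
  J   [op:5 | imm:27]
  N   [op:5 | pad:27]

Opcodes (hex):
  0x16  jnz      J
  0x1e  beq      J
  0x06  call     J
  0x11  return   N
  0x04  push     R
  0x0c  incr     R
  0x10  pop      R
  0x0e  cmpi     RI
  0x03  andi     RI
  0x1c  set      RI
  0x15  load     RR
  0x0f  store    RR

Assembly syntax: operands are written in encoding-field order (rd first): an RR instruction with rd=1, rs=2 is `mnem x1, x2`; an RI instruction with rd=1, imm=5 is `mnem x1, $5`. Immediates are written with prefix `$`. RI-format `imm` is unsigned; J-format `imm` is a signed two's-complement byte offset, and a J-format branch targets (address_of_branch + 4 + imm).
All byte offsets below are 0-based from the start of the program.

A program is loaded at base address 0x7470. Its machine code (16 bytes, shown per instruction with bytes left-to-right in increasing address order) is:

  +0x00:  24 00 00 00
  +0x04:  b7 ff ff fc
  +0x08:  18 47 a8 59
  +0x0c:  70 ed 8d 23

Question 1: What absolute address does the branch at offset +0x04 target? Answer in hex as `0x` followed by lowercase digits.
off 0x04: read b7 ff ff fc as big → 0xb7fffffc
  op=0xb7fffffc>>27=0x16 ⇒ jnz (J)
  imm@[26:0]=0x7fffffc (s27→-4) ⇒ $-4
  target = base 0x7470 + off 0x04 + 4 + imm -4 = 0x7474

0x7474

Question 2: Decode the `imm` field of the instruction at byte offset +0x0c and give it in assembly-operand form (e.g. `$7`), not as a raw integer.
+0x0c: 70 ed 8d 23 ⇒ word 0x70ed8d23 (big)
  top 5b → 0xe → cmpi [RI]
  rd@[26:25]=0x0 ⇒ x0
  imm@[24:0]=0xed8d23 ⇒ $15568163

$15568163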